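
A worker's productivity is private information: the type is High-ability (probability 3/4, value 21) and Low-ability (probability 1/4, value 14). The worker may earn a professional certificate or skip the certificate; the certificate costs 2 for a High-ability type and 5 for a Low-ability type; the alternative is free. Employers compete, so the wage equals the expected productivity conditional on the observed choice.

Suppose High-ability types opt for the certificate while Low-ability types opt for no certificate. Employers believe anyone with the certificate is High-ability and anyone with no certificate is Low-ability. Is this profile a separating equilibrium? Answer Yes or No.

Under these beliefs, the certificate earns wage 21 and no certificate earns wage 14.
High-ability: the certificate nets 21 − 2 = 19; no certificate nets 14. High-ability prefers the certificate.
Low-ability: the certificate nets 21 − 5 = 16; no certificate nets 14. Low-ability would deviate to the certificate.
Low-ability has a profitable deviation, so the profile is not an equilibrium.

No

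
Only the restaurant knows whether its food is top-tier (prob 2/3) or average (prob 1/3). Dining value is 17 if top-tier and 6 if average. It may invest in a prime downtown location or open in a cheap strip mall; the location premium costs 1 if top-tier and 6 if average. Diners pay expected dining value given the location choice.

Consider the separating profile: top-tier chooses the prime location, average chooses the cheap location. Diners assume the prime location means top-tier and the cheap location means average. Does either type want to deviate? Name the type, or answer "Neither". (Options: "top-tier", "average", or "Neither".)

average

The prime location pays 17; the cheap location pays 6.
top-tier: assigned the prime location, nets 17 − 1 = 16; deviating to the cheap location nets 6.
average: assigned the cheap location, nets 6; deviating to the prime location nets 17 − 6 = 11.
The average type gains 5 by deviating.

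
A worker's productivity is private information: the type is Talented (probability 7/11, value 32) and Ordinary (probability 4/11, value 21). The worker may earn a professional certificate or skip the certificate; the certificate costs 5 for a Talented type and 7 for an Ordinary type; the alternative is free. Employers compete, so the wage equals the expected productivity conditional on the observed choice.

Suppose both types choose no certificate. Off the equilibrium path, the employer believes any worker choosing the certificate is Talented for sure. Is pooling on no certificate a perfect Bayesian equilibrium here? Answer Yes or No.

On path, the employer holds the prior and pays 7/11·32 + 4/11·21 = 28. Off path (the certificate), believing Talented, it pays 32.
Talented: no certificate nets 28; the certificate nets 32 − 5 = 27. Talented stays.
Ordinary: no certificate nets 28; the certificate nets 32 − 7 = 25. Ordinary stays.
No type deviates, so pooling is sustained.

Yes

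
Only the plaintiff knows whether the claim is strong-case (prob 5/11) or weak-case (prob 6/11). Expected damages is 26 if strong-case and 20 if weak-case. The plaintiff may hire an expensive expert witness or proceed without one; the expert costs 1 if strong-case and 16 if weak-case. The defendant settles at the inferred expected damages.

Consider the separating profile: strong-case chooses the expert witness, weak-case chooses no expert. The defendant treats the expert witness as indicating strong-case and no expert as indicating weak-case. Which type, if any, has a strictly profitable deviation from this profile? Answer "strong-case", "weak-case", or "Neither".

Neither

The expert witness pays 26; no expert pays 20.
strong-case: assigned the expert witness, nets 26 − 1 = 25; deviating to no expert nets 20.
weak-case: assigned no expert, nets 20; deviating to the expert witness nets 26 − 16 = 10.
Both types strictly prefer their assigned action; no profitable deviation.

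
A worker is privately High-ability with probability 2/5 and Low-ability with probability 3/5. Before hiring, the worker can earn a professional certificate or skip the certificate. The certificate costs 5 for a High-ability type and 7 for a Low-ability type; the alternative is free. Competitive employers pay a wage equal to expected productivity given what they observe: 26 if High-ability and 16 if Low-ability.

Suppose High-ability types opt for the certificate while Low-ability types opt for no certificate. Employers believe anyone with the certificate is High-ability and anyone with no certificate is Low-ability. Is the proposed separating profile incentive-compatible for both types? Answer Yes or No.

Under these beliefs, the certificate earns wage 26 and no certificate earns wage 16.
High-ability: the certificate nets 26 − 5 = 21; no certificate nets 16. High-ability prefers the certificate.
Low-ability: the certificate nets 26 − 7 = 19; no certificate nets 16. Low-ability would deviate to the certificate.
Low-ability has a profitable deviation, so the profile is not an equilibrium.

No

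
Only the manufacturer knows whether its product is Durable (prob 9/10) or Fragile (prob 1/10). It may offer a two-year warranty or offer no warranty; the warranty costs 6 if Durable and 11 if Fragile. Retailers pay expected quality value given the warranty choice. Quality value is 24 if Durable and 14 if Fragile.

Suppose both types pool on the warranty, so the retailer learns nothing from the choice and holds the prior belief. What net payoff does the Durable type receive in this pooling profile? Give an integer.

17

Pooled price = 9/10·24 + 1/10·14 = 23.
Durable pays cost 6 for the warranty, so net payoff = 23 − 6 = 17.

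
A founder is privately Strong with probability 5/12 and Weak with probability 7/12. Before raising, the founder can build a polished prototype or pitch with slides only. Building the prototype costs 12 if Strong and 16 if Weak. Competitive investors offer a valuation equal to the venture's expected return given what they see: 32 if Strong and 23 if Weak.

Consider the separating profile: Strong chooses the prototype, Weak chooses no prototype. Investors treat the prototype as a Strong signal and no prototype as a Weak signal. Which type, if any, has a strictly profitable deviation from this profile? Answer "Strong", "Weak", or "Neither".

The prototype pays 32; no prototype pays 23.
Strong: assigned the prototype, nets 32 − 12 = 20; deviating to no prototype nets 23.
Weak: assigned no prototype, nets 23; deviating to the prototype nets 32 − 16 = 16.
The Strong type gains 3 by deviating.

Strong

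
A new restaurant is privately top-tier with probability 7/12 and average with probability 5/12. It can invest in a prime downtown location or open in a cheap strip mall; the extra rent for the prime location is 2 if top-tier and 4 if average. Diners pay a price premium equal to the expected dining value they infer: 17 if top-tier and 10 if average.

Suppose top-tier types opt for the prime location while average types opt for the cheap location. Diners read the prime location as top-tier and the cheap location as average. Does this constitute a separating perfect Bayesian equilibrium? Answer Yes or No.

No

Under these beliefs, the prime location earns price premium 17 and the cheap location earns price premium 10.
top-tier: the prime location nets 17 − 2 = 15; the cheap location nets 10. top-tier prefers the prime location.
average: the prime location nets 17 − 4 = 13; the cheap location nets 10. average would deviate to the prime location.
average has a profitable deviation, so the profile is not an equilibrium.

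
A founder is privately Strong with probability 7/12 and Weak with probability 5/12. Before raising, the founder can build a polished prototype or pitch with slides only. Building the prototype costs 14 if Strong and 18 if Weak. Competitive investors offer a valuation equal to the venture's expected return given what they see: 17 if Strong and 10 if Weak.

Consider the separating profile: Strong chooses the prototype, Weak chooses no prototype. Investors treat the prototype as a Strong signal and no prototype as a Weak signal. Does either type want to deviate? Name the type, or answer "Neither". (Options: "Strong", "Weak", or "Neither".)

The prototype pays 17; no prototype pays 10.
Strong: assigned the prototype, nets 17 − 14 = 3; deviating to no prototype nets 10.
Weak: assigned no prototype, nets 10; deviating to the prototype nets 17 − 18 = -1.
The Strong type gains 7 by deviating.

Strong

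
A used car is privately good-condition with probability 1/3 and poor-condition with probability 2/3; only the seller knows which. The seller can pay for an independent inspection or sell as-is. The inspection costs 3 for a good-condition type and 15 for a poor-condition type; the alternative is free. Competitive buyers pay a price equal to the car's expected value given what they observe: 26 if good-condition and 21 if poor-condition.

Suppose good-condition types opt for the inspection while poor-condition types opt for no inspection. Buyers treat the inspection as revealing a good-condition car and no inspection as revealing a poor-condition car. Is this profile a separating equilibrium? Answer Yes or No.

Yes

Under these beliefs, the inspection earns price 26 and no inspection earns price 21.
good-condition: the inspection nets 26 − 3 = 23; no inspection nets 21. good-condition prefers the inspection.
poor-condition: the inspection nets 26 − 15 = 11; no inspection nets 21. poor-condition prefers no inspection.
Neither type deviates, so the separating profile is an equilibrium.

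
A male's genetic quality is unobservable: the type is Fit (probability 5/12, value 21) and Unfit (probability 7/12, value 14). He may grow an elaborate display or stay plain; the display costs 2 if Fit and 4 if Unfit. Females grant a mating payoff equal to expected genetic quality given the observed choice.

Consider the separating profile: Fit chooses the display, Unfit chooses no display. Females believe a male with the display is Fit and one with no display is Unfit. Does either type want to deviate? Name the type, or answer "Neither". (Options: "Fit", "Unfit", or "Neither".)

The display pays 21; no display pays 14.
Fit: assigned the display, nets 21 − 2 = 19; deviating to no display nets 14.
Unfit: assigned no display, nets 14; deviating to the display nets 21 − 4 = 17.
The Unfit type gains 3 by deviating.

Unfit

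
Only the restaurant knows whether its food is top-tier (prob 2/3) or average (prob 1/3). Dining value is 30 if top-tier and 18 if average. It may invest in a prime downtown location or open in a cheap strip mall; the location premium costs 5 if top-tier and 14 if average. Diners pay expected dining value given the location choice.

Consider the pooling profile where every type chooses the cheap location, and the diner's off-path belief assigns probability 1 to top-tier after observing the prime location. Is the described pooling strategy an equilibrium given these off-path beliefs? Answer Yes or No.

Yes

On path, the diner holds the prior and pays 2/3·30 + 1/3·18 = 26. Off path (the prime location), believing top-tier, it pays 30.
top-tier: the cheap location nets 26; the prime location nets 30 − 5 = 25. top-tier stays.
average: the cheap location nets 26; the prime location nets 30 − 14 = 16. average stays.
No type deviates, so pooling is sustained.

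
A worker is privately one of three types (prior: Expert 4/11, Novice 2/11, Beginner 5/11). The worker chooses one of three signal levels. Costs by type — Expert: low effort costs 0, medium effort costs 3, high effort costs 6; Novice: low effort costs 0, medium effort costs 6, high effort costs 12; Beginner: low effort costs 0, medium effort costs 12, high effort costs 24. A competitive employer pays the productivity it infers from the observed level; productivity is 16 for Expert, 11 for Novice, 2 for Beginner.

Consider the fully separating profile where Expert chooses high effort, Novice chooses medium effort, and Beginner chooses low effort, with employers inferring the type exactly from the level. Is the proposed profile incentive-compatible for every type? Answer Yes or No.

Separating wages: high effort → 16, medium effort → 11, low effort → 2.
Expert (assigned high effort): low effort: 2 − 0 = 2; medium effort: 11 − 3 = 8; high effort: 16 − 6 = 10. Expert stays.
Novice (assigned medium effort): low effort: 2 − 0 = 2; medium effort: 11 − 6 = 5; high effort: 16 − 12 = 4. Novice stays.
Beginner (assigned low effort): low effort: 2 − 0 = 2; medium effort: 11 − 12 = -1; high effort: 16 − 24 = -8. Beginner stays.
Every type prefers its assigned level; separation holds.

Yes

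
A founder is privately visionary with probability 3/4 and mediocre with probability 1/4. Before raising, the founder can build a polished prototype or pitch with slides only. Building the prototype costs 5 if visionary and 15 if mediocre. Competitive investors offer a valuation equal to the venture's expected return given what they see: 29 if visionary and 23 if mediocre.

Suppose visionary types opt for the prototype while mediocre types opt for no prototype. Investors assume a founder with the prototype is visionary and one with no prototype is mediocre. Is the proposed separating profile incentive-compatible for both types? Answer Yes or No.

Yes

Under these beliefs, the prototype earns valuation 29 and no prototype earns valuation 23.
visionary: the prototype nets 29 − 5 = 24; no prototype nets 23. visionary prefers the prototype.
mediocre: the prototype nets 29 − 15 = 14; no prototype nets 23. mediocre prefers no prototype.
Neither type deviates, so the separating profile is an equilibrium.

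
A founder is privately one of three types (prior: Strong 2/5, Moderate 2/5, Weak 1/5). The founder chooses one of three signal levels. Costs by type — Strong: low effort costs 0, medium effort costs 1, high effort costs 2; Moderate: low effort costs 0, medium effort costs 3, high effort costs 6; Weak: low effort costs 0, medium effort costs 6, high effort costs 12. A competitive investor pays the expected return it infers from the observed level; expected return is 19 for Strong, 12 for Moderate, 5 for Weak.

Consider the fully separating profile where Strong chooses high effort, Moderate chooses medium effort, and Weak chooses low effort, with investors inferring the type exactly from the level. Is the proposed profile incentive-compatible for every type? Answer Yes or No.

No

Separating valuations: high effort → 19, medium effort → 12, low effort → 5.
Strong (assigned high effort): low effort: 5 − 0 = 5; medium effort: 12 − 1 = 11; high effort: 19 − 2 = 17. Strong stays.
Moderate (assigned medium effort): low effort: 5 − 0 = 5; medium effort: 12 − 3 = 9; high effort: 19 − 6 = 13. Moderate prefers high effort.
Weak (assigned low effort): low effort: 5 − 0 = 5; medium effort: 12 − 6 = 6; high effort: 19 − 12 = 7. Weak prefers high effort.
At least one type deviates; the separating profile fails.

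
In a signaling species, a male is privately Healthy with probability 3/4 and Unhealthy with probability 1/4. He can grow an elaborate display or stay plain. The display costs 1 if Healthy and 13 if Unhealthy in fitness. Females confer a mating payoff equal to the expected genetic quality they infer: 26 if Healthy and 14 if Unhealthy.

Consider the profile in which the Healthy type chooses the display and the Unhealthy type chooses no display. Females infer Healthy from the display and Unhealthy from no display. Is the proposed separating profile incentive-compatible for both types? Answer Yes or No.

Yes

Under these beliefs, the display earns mating payoff 26 and no display earns mating payoff 14.
Healthy: the display nets 26 − 1 = 25; no display nets 14. Healthy prefers the display.
Unhealthy: the display nets 26 − 13 = 13; no display nets 14. Unhealthy prefers no display.
Neither type deviates, so the separating profile is an equilibrium.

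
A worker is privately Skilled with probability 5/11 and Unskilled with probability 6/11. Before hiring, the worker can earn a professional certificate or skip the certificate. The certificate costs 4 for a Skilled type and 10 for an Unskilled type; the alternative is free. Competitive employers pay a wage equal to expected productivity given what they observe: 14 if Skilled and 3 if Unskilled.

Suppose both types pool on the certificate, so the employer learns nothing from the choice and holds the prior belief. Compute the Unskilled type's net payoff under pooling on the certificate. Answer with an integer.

Pooled wage = 5/11·14 + 6/11·3 = 8.
Unskilled pays cost 10 for the certificate, so net payoff = 8 − 10 = -2.

-2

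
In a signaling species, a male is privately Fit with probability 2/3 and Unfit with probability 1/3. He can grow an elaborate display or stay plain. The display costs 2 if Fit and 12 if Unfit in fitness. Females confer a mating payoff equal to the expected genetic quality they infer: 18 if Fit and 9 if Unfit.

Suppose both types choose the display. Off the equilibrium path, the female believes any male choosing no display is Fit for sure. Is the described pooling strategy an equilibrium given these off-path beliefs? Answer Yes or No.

On path, the female holds the prior and pays 2/3·18 + 1/3·9 = 15. Off path (no display), believing Fit, it pays 18.
Fit: the display nets 15 − 2 = 13; no display nets 18. Fit would deviate.
Unfit: the display nets 15 − 12 = 3; no display nets 18. Unfit would deviate.
A type deviates, so pooling fails.

No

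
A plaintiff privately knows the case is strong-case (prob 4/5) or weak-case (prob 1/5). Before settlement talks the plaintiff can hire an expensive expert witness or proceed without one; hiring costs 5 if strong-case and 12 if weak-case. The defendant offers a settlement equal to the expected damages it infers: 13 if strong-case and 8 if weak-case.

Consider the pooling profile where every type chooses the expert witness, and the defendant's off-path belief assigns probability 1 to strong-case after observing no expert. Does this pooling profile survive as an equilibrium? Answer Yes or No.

On path, the defendant holds the prior and pays 4/5·13 + 1/5·8 = 12. Off path (no expert), believing strong-case, it pays 13.
strong-case: the expert witness nets 12 − 5 = 7; no expert nets 13. strong-case would deviate.
weak-case: the expert witness nets 12 − 12 = 0; no expert nets 13. weak-case would deviate.
A type deviates, so pooling fails.

No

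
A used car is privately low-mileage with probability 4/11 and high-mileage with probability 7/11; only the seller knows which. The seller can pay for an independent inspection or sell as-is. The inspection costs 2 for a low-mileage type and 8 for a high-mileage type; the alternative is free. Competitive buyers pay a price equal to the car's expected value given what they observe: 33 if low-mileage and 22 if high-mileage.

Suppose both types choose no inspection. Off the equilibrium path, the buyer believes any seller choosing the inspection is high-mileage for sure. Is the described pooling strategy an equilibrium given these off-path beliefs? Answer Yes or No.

Yes

On path, the buyer holds the prior and pays 4/11·33 + 7/11·22 = 26. Off path (the inspection), believing high-mileage, it pays 22.
low-mileage: no inspection nets 26; the inspection nets 22 − 2 = 20. low-mileage stays.
high-mileage: no inspection nets 26; the inspection nets 22 − 8 = 14. high-mileage stays.
No type deviates, so pooling is sustained.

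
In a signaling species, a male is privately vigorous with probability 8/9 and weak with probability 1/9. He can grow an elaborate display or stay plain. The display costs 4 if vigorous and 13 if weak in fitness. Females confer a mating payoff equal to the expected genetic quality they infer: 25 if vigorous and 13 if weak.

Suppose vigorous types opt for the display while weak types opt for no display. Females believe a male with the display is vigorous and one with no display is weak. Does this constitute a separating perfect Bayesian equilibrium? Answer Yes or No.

Under these beliefs, the display earns mating payoff 25 and no display earns mating payoff 13.
vigorous: the display nets 25 − 4 = 21; no display nets 13. vigorous prefers the display.
weak: the display nets 25 − 13 = 12; no display nets 13. weak prefers no display.
Neither type deviates, so the separating profile is an equilibrium.

Yes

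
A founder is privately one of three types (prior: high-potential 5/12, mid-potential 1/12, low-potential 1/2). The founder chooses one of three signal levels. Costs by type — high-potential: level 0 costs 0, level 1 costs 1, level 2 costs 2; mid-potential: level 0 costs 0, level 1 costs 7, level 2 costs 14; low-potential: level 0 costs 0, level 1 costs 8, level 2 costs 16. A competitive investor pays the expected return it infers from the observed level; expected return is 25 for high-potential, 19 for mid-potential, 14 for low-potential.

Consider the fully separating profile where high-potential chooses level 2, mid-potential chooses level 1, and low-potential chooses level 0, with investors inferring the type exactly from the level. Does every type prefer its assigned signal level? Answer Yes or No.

No

Separating valuations: level 2 → 25, level 1 → 19, level 0 → 14.
high-potential (assigned level 2): level 0: 14 − 0 = 14; level 1: 19 − 1 = 18; level 2: 25 − 2 = 23. high-potential stays.
mid-potential (assigned level 1): level 0: 14 − 0 = 14; level 1: 19 − 7 = 12; level 2: 25 − 14 = 11. mid-potential prefers level 0.
low-potential (assigned level 0): level 0: 14 − 0 = 14; level 1: 19 − 8 = 11; level 2: 25 − 16 = 9. low-potential stays.
At least one type deviates; the separating profile fails.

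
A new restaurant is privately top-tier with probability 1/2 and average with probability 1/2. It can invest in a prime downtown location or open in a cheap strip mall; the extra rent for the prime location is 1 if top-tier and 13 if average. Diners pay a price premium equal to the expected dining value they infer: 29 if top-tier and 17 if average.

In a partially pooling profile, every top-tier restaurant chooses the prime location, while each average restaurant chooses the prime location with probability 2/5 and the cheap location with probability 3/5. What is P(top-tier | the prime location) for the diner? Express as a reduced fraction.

5/7

P(the prime location) = (1/2)·1 + (1/2)·(2/5) = 7/10.
By Bayes' rule, P(top-tier | the prime location) = (1/2) / (7/10) = 5/7.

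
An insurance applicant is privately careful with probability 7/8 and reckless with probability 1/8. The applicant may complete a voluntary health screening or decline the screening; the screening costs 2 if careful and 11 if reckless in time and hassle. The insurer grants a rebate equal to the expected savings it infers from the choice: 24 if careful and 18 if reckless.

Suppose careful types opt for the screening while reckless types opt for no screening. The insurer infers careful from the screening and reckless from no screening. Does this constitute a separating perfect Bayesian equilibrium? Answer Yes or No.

Under these beliefs, the screening earns rebate 24 and no screening earns rebate 18.
careful: the screening nets 24 − 2 = 22; no screening nets 18. careful prefers the screening.
reckless: the screening nets 24 − 11 = 13; no screening nets 18. reckless prefers no screening.
Neither type deviates, so the separating profile is an equilibrium.

Yes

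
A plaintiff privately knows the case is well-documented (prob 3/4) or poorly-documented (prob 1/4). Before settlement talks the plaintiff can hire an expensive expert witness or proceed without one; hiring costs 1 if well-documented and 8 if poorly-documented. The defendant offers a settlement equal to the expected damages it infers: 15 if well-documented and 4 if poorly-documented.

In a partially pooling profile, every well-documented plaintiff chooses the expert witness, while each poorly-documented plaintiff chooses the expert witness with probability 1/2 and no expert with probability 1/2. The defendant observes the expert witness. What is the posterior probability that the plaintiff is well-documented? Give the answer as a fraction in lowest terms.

6/7

P(the expert witness) = (3/4)·1 + (1/4)·(1/2) = 7/8.
By Bayes' rule, P(well-documented | the expert witness) = (3/4) / (7/8) = 6/7.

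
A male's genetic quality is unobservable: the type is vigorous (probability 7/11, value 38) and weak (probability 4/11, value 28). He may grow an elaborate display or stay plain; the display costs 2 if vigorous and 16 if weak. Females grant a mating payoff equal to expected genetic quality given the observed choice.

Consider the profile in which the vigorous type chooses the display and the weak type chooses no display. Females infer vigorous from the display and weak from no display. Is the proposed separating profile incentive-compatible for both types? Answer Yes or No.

Yes

Under these beliefs, the display earns mating payoff 38 and no display earns mating payoff 28.
vigorous: the display nets 38 − 2 = 36; no display nets 28. vigorous prefers the display.
weak: the display nets 38 − 16 = 22; no display nets 28. weak prefers no display.
Neither type deviates, so the separating profile is an equilibrium.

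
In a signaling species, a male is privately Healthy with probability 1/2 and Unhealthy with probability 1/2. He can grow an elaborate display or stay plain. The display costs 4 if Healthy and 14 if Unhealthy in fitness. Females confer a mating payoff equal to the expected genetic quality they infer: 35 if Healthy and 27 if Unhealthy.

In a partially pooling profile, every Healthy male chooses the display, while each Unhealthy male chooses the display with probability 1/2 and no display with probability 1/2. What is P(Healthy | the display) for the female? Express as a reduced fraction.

2/3

P(the display) = (1/2)·1 + (1/2)·(1/2) = 3/4.
By Bayes' rule, P(Healthy | the display) = (1/2) / (3/4) = 2/3.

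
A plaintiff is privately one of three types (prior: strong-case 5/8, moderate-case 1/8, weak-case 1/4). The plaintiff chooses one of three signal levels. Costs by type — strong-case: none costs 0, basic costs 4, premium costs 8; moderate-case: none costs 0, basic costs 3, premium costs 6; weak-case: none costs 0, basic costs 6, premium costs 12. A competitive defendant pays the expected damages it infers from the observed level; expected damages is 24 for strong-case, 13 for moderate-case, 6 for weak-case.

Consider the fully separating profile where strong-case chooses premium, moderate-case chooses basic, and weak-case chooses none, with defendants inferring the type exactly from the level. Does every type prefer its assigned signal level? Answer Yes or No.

No

Separating settlements: premium → 24, basic → 13, none → 6.
strong-case (assigned premium): none: 6 − 0 = 6; basic: 13 − 4 = 9; premium: 24 − 8 = 16. strong-case stays.
moderate-case (assigned basic): none: 6 − 0 = 6; basic: 13 − 3 = 10; premium: 24 − 6 = 18. moderate-case prefers premium.
weak-case (assigned none): none: 6 − 0 = 6; basic: 13 − 6 = 7; premium: 24 − 12 = 12. weak-case prefers premium.
At least one type deviates; the separating profile fails.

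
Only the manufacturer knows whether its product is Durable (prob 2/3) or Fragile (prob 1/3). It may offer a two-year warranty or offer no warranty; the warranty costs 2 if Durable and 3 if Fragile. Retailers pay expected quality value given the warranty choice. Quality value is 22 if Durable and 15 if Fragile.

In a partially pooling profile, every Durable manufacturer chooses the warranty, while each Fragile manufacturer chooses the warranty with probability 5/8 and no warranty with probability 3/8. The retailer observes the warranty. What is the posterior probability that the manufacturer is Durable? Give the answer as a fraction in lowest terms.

P(the warranty) = (2/3)·1 + (1/3)·(5/8) = 7/8.
By Bayes' rule, P(Durable | the warranty) = (2/3) / (7/8) = 16/21.

16/21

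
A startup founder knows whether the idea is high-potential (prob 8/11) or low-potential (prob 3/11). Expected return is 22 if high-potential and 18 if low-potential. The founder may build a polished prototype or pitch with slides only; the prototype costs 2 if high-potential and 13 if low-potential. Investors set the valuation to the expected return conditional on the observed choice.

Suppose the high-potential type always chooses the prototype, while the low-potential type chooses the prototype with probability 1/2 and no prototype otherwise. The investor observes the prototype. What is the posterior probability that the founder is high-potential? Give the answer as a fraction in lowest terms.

16/19

P(the prototype) = (8/11)·1 + (3/11)·(1/2) = 19/22.
By Bayes' rule, P(high-potential | the prototype) = (8/11) / (19/22) = 16/19.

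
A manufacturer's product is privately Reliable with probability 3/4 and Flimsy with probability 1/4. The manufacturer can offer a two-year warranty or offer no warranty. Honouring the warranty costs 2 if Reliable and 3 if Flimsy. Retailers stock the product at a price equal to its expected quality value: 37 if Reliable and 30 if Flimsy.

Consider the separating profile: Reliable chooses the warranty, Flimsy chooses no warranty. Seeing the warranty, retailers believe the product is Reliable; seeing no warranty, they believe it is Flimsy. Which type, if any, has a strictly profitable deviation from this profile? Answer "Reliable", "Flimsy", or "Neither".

The warranty pays 37; no warranty pays 30.
Reliable: assigned the warranty, nets 37 − 2 = 35; deviating to no warranty nets 30.
Flimsy: assigned no warranty, nets 30; deviating to the warranty nets 37 − 3 = 34.
The Flimsy type gains 4 by deviating.

Flimsy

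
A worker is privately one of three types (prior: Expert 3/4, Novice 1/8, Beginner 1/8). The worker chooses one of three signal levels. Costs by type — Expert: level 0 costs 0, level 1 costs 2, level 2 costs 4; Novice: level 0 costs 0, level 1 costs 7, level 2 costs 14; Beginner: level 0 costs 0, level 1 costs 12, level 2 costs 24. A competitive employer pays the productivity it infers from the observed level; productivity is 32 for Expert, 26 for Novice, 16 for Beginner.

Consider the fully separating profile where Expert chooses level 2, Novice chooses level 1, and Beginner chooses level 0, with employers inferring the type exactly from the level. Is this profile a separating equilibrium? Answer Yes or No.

Yes

Separating wages: level 2 → 32, level 1 → 26, level 0 → 16.
Expert (assigned level 2): level 0: 16 − 0 = 16; level 1: 26 − 2 = 24; level 2: 32 − 4 = 28. Expert stays.
Novice (assigned level 1): level 0: 16 − 0 = 16; level 1: 26 − 7 = 19; level 2: 32 − 14 = 18. Novice stays.
Beginner (assigned level 0): level 0: 16 − 0 = 16; level 1: 26 − 12 = 14; level 2: 32 − 24 = 8. Beginner stays.
Every type prefers its assigned level; separation holds.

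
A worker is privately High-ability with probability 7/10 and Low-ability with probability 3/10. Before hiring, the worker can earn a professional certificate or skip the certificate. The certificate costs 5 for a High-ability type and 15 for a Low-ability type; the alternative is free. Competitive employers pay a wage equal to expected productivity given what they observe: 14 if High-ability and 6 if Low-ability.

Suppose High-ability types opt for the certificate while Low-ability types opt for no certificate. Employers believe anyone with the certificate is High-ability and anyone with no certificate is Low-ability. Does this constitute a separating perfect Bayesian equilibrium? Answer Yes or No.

Yes

Under these beliefs, the certificate earns wage 14 and no certificate earns wage 6.
High-ability: the certificate nets 14 − 5 = 9; no certificate nets 6. High-ability prefers the certificate.
Low-ability: the certificate nets 14 − 15 = -1; no certificate nets 6. Low-ability prefers no certificate.
Neither type deviates, so the separating profile is an equilibrium.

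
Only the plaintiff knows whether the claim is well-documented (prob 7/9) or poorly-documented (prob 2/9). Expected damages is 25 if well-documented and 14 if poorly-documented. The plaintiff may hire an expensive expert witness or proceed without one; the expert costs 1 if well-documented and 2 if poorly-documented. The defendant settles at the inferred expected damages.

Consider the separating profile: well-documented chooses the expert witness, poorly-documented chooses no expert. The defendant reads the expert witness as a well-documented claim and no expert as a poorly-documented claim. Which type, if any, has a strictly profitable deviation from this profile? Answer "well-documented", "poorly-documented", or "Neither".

The expert witness pays 25; no expert pays 14.
well-documented: assigned the expert witness, nets 25 − 1 = 24; deviating to no expert nets 14.
poorly-documented: assigned no expert, nets 14; deviating to the expert witness nets 25 − 2 = 23.
The poorly-documented type gains 9 by deviating.

poorly-documented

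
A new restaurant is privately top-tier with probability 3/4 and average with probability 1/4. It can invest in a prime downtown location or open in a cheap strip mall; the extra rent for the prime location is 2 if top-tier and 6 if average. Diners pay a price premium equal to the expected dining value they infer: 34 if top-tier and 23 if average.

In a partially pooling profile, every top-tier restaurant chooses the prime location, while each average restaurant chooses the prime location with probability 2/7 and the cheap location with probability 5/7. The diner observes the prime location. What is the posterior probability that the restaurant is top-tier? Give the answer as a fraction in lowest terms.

P(the prime location) = (3/4)·1 + (1/4)·(2/7) = 23/28.
By Bayes' rule, P(top-tier | the prime location) = (3/4) / (23/28) = 21/23.

21/23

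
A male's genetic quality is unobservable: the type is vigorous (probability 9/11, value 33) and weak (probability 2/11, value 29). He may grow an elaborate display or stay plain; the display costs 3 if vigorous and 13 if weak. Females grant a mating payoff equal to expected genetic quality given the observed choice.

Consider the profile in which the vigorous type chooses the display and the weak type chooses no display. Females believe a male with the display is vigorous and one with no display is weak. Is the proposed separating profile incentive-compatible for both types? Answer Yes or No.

Under these beliefs, the display earns mating payoff 33 and no display earns mating payoff 29.
vigorous: the display nets 33 − 3 = 30; no display nets 29. vigorous prefers the display.
weak: the display nets 33 − 13 = 20; no display nets 29. weak prefers no display.
Neither type deviates, so the separating profile is an equilibrium.

Yes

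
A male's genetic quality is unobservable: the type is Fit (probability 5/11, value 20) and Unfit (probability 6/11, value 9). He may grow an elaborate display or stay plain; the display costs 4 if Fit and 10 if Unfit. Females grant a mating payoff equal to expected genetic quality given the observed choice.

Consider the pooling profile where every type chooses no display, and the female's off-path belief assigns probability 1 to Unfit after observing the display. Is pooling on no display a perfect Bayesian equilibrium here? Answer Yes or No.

On path, the female holds the prior and pays 5/11·20 + 6/11·9 = 14. Off path (the display), believing Unfit, it pays 9.
Fit: no display nets 14; the display nets 9 − 4 = 5. Fit stays.
Unfit: no display nets 14; the display nets 9 − 10 = -1. Unfit stays.
No type deviates, so pooling is sustained.

Yes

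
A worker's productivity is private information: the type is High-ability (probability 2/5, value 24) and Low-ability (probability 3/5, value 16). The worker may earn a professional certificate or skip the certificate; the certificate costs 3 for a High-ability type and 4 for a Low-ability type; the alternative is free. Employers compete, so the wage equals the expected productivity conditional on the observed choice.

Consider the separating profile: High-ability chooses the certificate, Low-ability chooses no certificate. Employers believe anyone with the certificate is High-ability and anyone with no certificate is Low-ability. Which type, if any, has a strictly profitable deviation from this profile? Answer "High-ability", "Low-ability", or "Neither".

Low-ability

The certificate pays 24; no certificate pays 16.
High-ability: assigned the certificate, nets 24 − 3 = 21; deviating to no certificate nets 16.
Low-ability: assigned no certificate, nets 16; deviating to the certificate nets 24 − 4 = 20.
The Low-ability type gains 4 by deviating.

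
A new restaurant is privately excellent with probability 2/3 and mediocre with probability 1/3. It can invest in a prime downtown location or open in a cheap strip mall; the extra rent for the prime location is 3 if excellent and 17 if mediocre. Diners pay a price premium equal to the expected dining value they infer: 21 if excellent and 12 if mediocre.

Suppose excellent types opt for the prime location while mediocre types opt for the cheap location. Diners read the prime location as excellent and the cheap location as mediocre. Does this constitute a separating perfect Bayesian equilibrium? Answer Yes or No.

Under these beliefs, the prime location earns price premium 21 and the cheap location earns price premium 12.
excellent: the prime location nets 21 − 3 = 18; the cheap location nets 12. excellent prefers the prime location.
mediocre: the prime location nets 21 − 17 = 4; the cheap location nets 12. mediocre prefers the cheap location.
Neither type deviates, so the separating profile is an equilibrium.

Yes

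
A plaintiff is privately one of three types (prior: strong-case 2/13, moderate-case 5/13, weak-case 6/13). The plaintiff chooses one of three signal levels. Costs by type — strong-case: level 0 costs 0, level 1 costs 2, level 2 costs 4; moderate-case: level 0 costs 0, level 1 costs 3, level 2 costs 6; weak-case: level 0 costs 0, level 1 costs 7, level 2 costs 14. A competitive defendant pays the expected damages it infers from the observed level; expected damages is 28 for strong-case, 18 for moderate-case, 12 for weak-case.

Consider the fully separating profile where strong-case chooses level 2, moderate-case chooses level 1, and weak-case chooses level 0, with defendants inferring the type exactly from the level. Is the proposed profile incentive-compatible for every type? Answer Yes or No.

Separating settlements: level 2 → 28, level 1 → 18, level 0 → 12.
strong-case (assigned level 2): level 0: 12 − 0 = 12; level 1: 18 − 2 = 16; level 2: 28 − 4 = 24. strong-case stays.
moderate-case (assigned level 1): level 0: 12 − 0 = 12; level 1: 18 − 3 = 15; level 2: 28 − 6 = 22. moderate-case prefers level 2.
weak-case (assigned level 0): level 0: 12 − 0 = 12; level 1: 18 − 7 = 11; level 2: 28 − 14 = 14. weak-case prefers level 2.
At least one type deviates; the separating profile fails.

No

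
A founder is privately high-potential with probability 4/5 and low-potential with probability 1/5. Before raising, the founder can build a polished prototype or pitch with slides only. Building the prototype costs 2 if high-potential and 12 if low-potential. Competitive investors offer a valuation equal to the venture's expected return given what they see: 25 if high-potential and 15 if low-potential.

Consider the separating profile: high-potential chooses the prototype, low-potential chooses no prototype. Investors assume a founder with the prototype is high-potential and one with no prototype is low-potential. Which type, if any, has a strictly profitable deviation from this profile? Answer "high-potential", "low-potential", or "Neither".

Neither

The prototype pays 25; no prototype pays 15.
high-potential: assigned the prototype, nets 25 − 2 = 23; deviating to no prototype nets 15.
low-potential: assigned no prototype, nets 15; deviating to the prototype nets 25 − 12 = 13.
Both types strictly prefer their assigned action; no profitable deviation.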